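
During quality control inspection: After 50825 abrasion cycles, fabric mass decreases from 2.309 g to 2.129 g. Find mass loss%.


Formula: Mass loss% = ((m_before - m_after) / m_before) * 100
Step 1: Mass loss = 2.309 - 2.129 = 0.18 g
Step 2: Ratio = 0.18 / 2.309 = 0.0779558
Step 3: Mass loss% = 0.0779558 * 100 = 7.79558% ≈ 7.80%

7.80%


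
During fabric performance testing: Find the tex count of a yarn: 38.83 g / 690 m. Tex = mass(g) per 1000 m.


Formula: Tex = (mass_g / length_m) * 1000
Substituting: Tex = (38.83 / 690) * 1000
Intermediate: 38.83 / 690 = 0.05627536 g/m
Tex = 0.05627536 * 1000 = 56.28 tex

56.28 tex


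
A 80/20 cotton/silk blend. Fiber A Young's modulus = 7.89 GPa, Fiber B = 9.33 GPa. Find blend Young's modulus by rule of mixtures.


Formula: Blend property = (fraction_A * property_A) + (fraction_B * property_B)
Step 1: Contribution A = 80/100 * 7.89 GPa = 6.312 GPa
Step 2: Contribution B = 20/100 * 9.33 GPa = 1.866 GPa
Step 3: Blend Young's modulus = 6.312 + 1.866 = 8.178 GPa

8.178 GPa


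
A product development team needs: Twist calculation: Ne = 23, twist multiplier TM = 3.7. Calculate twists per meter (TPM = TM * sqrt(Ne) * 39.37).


Formula: TPM = TM * sqrt(Ne) * 39.37
Step 1: sqrt(Ne) = sqrt(23) = 4.7958
Step 2: TM * sqrt(Ne) = 3.7 * 4.7958 = 17.7445
Step 3: TPM = 17.7445 * 39.37 = 699 twists/m

699 twists/m


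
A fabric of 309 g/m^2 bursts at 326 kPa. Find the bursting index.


Formula: Bursting Index = Bursting Strength / Fabric GSM
BI = 326 kPa / 309 g/m^2
BI = 1.055 kPa/(g/m^2)

1.055 kPa/(g/m^2)


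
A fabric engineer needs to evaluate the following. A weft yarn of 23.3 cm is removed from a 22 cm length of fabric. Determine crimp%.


Formula: Crimp% = ((L_yarn - L_fabric) / L_fabric) * 100
Step 1: Extension = 23.3 - 22 = 1.3 cm
Step 2: Crimp% = (1.3 / 22) * 100
Step 3: Crimp% = 0.059091 * 100 = 5.9091% ≈ 5.9%

5.9%


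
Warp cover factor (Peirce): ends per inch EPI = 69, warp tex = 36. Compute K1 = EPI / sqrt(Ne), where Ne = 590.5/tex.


Formula: K1 = EPI / sqrt(Ne), with Ne = 590.5 / tex_warp
Step 1: Ne = 590.5 / 36 = 16.403
Step 2: sqrt(Ne) = sqrt(16.403) = 4.0501
Step 3: K1 = 69 / 4.0501 = 17.0

17.0


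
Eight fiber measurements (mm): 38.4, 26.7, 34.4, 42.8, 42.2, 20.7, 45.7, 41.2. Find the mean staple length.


Formula: Mean = sum of lengths / count
Sum = 38.4 + 26.7 + 34.4 + 42.8 + 42.2 + 20.7 + 45.7 + 41.2
Sum = 292.1 mm
Mean = 292.1 / 8 = 36.51 mm

36.51 mm


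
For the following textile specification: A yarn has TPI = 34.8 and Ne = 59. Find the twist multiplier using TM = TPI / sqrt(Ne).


Formula: TM = TPI / sqrt(Ne)
Step 1: sqrt(Ne) = sqrt(59) = 7.6811
Step 2: TM = 34.8 / 7.6811 = 4.53

4.53 TM


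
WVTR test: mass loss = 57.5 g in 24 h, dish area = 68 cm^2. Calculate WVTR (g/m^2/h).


Formula: WVTR = mass_loss / (area * time)
Step 1: Convert area: 68 cm^2 = 0.0068 m^2
Step 2: WVTR = 57.5 g / (0.0068 m^2 * 24 h)
Step 3: WVTR = 57.5 / 0.1632 = 352.3 g/m^2/h

352.3 g/m^2/h


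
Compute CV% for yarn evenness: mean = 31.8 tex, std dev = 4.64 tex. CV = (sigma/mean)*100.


Formula: CV% = (standard deviation / mean) * 100
Step 1: Ratio = 4.64 / 31.8 = 0.145912
Step 2: CV% = 0.145912 * 100 = 14.5912% ≈ 14.6%

14.6%


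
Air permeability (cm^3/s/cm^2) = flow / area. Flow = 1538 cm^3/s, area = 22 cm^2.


Formula: Air Permeability = Airflow / Test Area
AP = 1538 cm^3/s / 22 cm^2
AP = 69.9 cm^3/s/cm^2

69.9 cm^3/s/cm^2


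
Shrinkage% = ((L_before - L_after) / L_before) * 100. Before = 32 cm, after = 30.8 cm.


Formula: Shrinkage% = ((L_before - L_after) / L_before) * 100
Step 1: Shrinkage = 32 - 30.8 = 1.2 cm
Step 2: Shrinkage% = (1.2 / 32) * 100
Step 3: Shrinkage% = 0.0375 * 100 = 3.75% ≈ 3.8%

3.8%


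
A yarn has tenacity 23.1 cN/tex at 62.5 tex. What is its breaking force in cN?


Formula: Breaking force = Tenacity * Linear density
F = 23.1 cN/tex * 62.5 tex
F = 1443.75 cN

1443.75 cN


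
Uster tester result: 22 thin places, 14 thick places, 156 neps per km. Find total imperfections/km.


Formula: Total = thin places + thick places + neps
Total = 22 + 14 + 156
Total = 192 imperfections/km

192 imperfections/km


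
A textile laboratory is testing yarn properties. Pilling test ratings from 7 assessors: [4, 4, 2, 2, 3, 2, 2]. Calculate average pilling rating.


Formula: Mean = sum / count
Sum = 4 + 4 + 2 + 2 + 3 + 2 + 2 = 19
Mean = 19 / 7 = 2.7

2.7


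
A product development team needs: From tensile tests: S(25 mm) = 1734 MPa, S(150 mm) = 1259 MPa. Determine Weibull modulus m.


Formula: m = ln(L1/L2) / ln(S2/S1)
Step 1: ln(L1/L2) = ln(25/150) = -1.79176
Step 2: S2/S1 = 1259/1734 = 0.72607
Step 3: ln(S2/S1) = ln(0.72607) = -0.32011
Step 4: m = -1.79176 / -0.32011 = 5.60

5.60 (Weibull m)


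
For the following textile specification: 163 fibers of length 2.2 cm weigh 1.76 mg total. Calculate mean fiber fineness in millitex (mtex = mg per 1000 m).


Formula: fineness (mtex) = mass (mg) / total length (km) = (mass_mg / total_length_m) * 1000
Step 1: Convert fiber length: 2.2 cm = 0.022 m
Step 2: Total fiber length = 163 * 0.022 = 3.586 m
Step 3: Linear density = 1.76 mg / 3.586 m = 0.4908 mg/m
Step 4: fineness = 0.4908 * 1000 = 490.8 mtex

490.8 mtex


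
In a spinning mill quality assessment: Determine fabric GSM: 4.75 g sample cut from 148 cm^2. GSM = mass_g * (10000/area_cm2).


Formula: GSM = mass_g / area_m2
Step 1: Convert area: 148 cm^2 = 148 / 10000 = 0.0148 m^2
Step 2: GSM = 4.75 g / 0.0148 m^2 = 320.9 g/m^2

320.9 g/m^2


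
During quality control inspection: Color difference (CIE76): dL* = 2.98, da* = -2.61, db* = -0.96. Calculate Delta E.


Formula: Delta E = sqrt(dL*^2 + da*^2 + db*^2)
Step 1: dL*^2 = 2.98^2 = 8.8804
Step 2: da*^2 = (-2.61)^2 = 6.8121
Step 3: db*^2 = (-0.96)^2 = 0.9216
Step 4: Sum = 8.8804 + 6.8121 + 0.9216 = 16.6141
Step 5: Delta E = sqrt(16.6141) = 4.08

4.08 Delta E


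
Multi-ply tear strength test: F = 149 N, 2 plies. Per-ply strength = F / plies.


Formula: Per-ply strength = Total force / Number of plies
Per-ply = 149 N / 2
Per-ply = 74.5 N

74.5 N


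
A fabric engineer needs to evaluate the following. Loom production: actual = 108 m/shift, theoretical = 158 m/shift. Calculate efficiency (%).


Formula: Efficiency% = (Actual output / Theoretical output) * 100
Efficiency% = (108 / 158) * 100
Efficiency% = 0.683544 * 100 = 68.3544% ≈ 68.4%

68.4%


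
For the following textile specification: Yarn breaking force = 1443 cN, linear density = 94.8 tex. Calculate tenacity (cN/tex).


Formula: Tenacity = Breaking force / Linear density
Tenacity = 1443 cN / 94.8 tex
Tenacity = 15.22 cN/tex

15.22 cN/tex


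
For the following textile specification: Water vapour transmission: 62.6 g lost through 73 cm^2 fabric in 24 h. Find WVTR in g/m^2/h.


Formula: WVTR = mass_loss / (area * time)
Step 1: Convert area: 73 cm^2 = 0.0073 m^2
Step 2: WVTR = 62.6 g / (0.0073 m^2 * 24 h)
Step 3: WVTR = 62.6 / 0.1752 = 357.3 g/m^2/h

357.3 g/m^2/h


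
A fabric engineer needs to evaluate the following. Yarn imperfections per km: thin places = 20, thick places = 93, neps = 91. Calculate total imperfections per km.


Formula: Total = thin places + thick places + neps
Total = 20 + 93 + 91
Total = 204 imperfections/km

204 imperfections/km


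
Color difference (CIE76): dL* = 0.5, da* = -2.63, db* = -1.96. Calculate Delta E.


Formula: Delta E = sqrt(dL*^2 + da*^2 + db*^2)
Step 1: dL*^2 = 0.5^2 = 0.25
Step 2: da*^2 = (-2.63)^2 = 6.9169
Step 3: db*^2 = (-1.96)^2 = 3.8416
Step 4: Sum = 0.25 + 6.9169 + 3.8416 = 11.0085
Step 5: Delta E = sqrt(11.0085) = 3.32

3.32 Delta E


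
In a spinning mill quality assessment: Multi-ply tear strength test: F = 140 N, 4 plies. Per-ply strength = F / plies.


Formula: Per-ply strength = Total force / Number of plies
Per-ply = 140 N / 4
Per-ply = 35 N

35 N


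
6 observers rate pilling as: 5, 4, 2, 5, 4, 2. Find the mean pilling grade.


Formula: Mean = sum / count
Sum = 5 + 4 + 2 + 5 + 4 + 2 = 22
Mean = 22 / 6 = 3.7

3.7


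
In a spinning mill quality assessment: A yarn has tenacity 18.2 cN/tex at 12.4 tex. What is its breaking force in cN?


Formula: Breaking force = Tenacity * Linear density
F = 18.2 cN/tex * 12.4 tex
F = 225.68 cN

225.68 cN


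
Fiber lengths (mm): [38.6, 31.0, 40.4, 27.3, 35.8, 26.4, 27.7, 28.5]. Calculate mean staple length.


Formula: Mean = sum of lengths / count
Sum = 38.6 + 31.0 + 40.4 + 27.3 + 35.8 + 26.4 + 27.7 + 28.5
Sum = 255.7 mm
Mean = 255.7 / 8 = 31.96 mm

31.96 mm


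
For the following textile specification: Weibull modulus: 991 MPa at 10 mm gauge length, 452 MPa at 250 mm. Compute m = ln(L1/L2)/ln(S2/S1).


Formula: m = ln(L1/L2) / ln(S2/S1)
Step 1: ln(L1/L2) = ln(10/250) = -3.21888
Step 2: S2/S1 = 452/991 = 0.4561
Step 3: ln(S2/S1) = ln(0.4561) = -0.78504
Step 4: m = -3.21888 / -0.78504 = 4.10

4.10 (Weibull m)


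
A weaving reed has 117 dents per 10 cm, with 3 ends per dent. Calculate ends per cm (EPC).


Formula: EPC = (dents per 10 cm * ends per dent) / 10
Step 1: Total ends per 10 cm = 117 * 3 = 351
Step 2: EPC = 351 / 10 = 35.1 ends/cm

35.1 ends/cm


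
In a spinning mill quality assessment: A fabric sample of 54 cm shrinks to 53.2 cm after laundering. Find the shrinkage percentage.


Formula: Shrinkage% = ((L_before - L_after) / L_before) * 100
Step 1: Shrinkage = 54 - 53.2 = 0.8 cm
Step 2: Shrinkage% = (0.8 / 54) * 100
Step 3: Shrinkage% = 0.014815 * 100 = 1.4815% ≈ 1.5%

1.5%


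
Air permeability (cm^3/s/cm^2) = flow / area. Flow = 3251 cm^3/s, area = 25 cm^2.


Formula: Air Permeability = Airflow / Test Area
AP = 3251 cm^3/s / 25 cm^2
AP = 130.0 cm^3/s/cm^2

130.0 cm^3/s/cm^2


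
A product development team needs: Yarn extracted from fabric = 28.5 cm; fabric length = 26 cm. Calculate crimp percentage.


Formula: Crimp% = ((L_yarn - L_fabric) / L_fabric) * 100
Step 1: Extension = 28.5 - 26 = 2.5 cm
Step 2: Crimp% = (2.5 / 26) * 100
Step 3: Crimp% = 0.096154 * 100 = 9.6154% ≈ 9.6%

9.6%


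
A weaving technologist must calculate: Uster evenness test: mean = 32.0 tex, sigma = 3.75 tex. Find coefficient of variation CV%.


Formula: CV% = (standard deviation / mean) * 100
Step 1: Ratio = 3.75 / 32.0 = 0.117188
Step 2: CV% = 0.117188 * 100 = 11.7188% ≈ 11.7%

11.7%


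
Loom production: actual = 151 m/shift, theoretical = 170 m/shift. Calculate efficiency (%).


Formula: Efficiency% = (Actual output / Theoretical output) * 100
Efficiency% = (151 / 170) * 100
Efficiency% = 0.888235 * 100 = 88.8235% ≈ 88.8%

88.8%


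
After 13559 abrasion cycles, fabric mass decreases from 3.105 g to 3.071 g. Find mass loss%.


Formula: Mass loss% = ((m_before - m_after) / m_before) * 100
Step 1: Mass loss = 3.105 - 3.071 = 0.034 g
Step 2: Ratio = 0.034 / 3.105 = 0.0109501
Step 3: Mass loss% = 0.0109501 * 100 = 1.09501% ≈ 1.10%

1.10%


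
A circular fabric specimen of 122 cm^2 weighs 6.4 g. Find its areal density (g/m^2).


Formula: GSM = mass_g / area_m2
Step 1: Convert area: 122 cm^2 = 122 / 10000 = 0.0122 m^2
Step 2: GSM = 6.4 g / 0.0122 m^2 = 524.6 g/m^2

524.6 g/m^2


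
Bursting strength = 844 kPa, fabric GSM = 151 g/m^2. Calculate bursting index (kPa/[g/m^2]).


Formula: Bursting Index = Bursting Strength / Fabric GSM
BI = 844 kPa / 151 g/m^2
BI = 5.589 kPa/(g/m^2)

5.589 kPa/(g/m^2)


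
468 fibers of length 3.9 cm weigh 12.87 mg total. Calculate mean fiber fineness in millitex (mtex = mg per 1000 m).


Formula: fineness (mtex) = mass (mg) / total length (km) = (mass_mg / total_length_m) * 1000
Step 1: Convert fiber length: 3.9 cm = 0.039 m
Step 2: Total fiber length = 468 * 0.039 = 18.252 m
Step 3: Linear density = 12.87 mg / 18.252 m = 0.7051 mg/m
Step 4: fineness = 0.7051 * 1000 = 705.1 mtex

705.1 mtex


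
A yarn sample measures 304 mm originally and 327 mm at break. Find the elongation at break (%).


Formula: Elongation (%) = ((L_break - L0) / L0) * 100
Step 1: Extension = 327 - 304 = 23 mm
Step 2: Elongation = (23 / 304) * 100
Step 3: Elongation = 0.075658 * 100 = 7.5658% ≈ 7.6%

7.6%


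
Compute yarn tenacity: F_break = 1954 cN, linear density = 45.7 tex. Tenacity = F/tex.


Formula: Tenacity = Breaking force / Linear density
Tenacity = 1954 cN / 45.7 tex
Tenacity = 42.76 cN/tex

42.76 cN/tex


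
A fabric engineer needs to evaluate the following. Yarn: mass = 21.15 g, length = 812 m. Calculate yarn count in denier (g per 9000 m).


Formula: den = (mass_g / length_m) * 9000
Substituting: den = (21.15 / 812) * 9000
Intermediate: 21.15 / 812 = 0.0260468 g/m
den = 0.0260468 * 9000 = 234.4 denier

234.4 denier


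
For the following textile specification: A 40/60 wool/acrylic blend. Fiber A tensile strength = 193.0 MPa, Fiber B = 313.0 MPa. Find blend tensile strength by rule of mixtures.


Formula: Blend property = (fraction_A * property_A) + (fraction_B * property_B)
Step 1: Contribution A = 40/100 * 193.0 MPa = 77.2 MPa
Step 2: Contribution B = 60/100 * 313.0 MPa = 187.8 MPa
Step 3: Blend tensile strength = 77.2 + 187.8 = 265.0 MPa

265.0 MPa


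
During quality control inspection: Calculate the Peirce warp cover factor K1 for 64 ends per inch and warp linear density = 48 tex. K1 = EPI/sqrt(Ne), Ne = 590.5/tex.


Formula: K1 = EPI / sqrt(Ne), with Ne = 590.5 / tex_warp
Step 1: Ne = 590.5 / 48 = 12.302
Step 2: sqrt(Ne) = sqrt(12.302) = 3.5074
Step 3: K1 = 64 / 3.5074 = 18.2

18.2


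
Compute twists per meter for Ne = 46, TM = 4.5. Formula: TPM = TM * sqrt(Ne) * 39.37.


Formula: TPM = TM * sqrt(Ne) * 39.37
Step 1: sqrt(Ne) = sqrt(46) = 6.7823
Step 2: TM * sqrt(Ne) = 4.5 * 6.7823 = 30.5204
Step 3: TPM = 30.5204 * 39.37 = 1202 twists/m

1202 twists/m


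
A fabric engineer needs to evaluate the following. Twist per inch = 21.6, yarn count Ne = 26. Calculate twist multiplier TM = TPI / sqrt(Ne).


Formula: TM = TPI / sqrt(Ne)
Step 1: sqrt(Ne) = sqrt(26) = 5.099
Step 2: TM = 21.6 / 5.099 = 4.24

4.24 TM


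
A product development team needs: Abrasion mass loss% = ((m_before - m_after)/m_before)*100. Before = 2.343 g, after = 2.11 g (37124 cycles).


Formula: Mass loss% = ((m_before - m_after) / m_before) * 100
Step 1: Mass loss = 2.343 - 2.11 = 0.233 g
Step 2: Ratio = 0.233 / 2.343 = 0.0994452
Step 3: Mass loss% = 0.0994452 * 100 = 9.94452% ≈ 9.94%

9.94%


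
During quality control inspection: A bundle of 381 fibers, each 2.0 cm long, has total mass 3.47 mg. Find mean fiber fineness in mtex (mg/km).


Formula: fineness (mtex) = mass (mg) / total length (km) = (mass_mg / total_length_m) * 1000
Step 1: Convert fiber length: 2.0 cm = 0.02 m
Step 2: Total fiber length = 381 * 0.02 = 7.62 m
Step 3: Linear density = 3.47 mg / 7.62 m = 0.4554 mg/m
Step 4: fineness = 0.4554 * 1000 = 455.4 mtex

455.4 mtex


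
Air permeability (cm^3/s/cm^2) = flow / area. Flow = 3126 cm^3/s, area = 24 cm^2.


Formula: Air Permeability = Airflow / Test Area
AP = 3126 cm^3/s / 24 cm^2
AP = 130.3 cm^3/s/cm^2

130.3 cm^3/s/cm^2


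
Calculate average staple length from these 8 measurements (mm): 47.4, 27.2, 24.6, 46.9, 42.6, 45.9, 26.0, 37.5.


Formula: Mean = sum of lengths / count
Sum = 47.4 + 27.2 + 24.6 + 46.9 + 42.6 + 45.9 + 26.0 + 37.5
Sum = 298.1 mm
Mean = 298.1 / 8 = 37.26 mm

37.26 mm


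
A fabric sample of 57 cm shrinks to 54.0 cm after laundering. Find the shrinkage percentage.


Formula: Shrinkage% = ((L_before - L_after) / L_before) * 100
Step 1: Shrinkage = 57 - 54.0 = 3.0 cm
Step 2: Shrinkage% = (3.0 / 57) * 100
Step 3: Shrinkage% = 0.052632 * 100 = 5.2632% ≈ 5.3%

5.3%


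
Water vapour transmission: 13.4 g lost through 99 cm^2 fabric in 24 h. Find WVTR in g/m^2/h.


Formula: WVTR = mass_loss / (area * time)
Step 1: Convert area: 99 cm^2 = 0.0099 m^2
Step 2: WVTR = 13.4 g / (0.0099 m^2 * 24 h)
Step 3: WVTR = 13.4 / 0.2376 = 56.4 g/m^2/h

56.4 g/m^2/h


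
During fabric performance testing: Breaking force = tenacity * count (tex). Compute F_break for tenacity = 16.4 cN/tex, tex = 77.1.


Formula: Breaking force = Tenacity * Linear density
F = 16.4 cN/tex * 77.1 tex
F = 1264.44 cN

1264.44 cN


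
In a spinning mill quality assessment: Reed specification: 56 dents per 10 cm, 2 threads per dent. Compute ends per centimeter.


Formula: EPC = (dents per 10 cm * ends per dent) / 10
Step 1: Total ends per 10 cm = 56 * 2 = 112
Step 2: EPC = 112 / 10 = 11.2 ends/cm

11.2 ends/cm


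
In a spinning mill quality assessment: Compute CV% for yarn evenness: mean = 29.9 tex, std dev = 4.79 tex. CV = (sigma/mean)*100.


Formula: CV% = (standard deviation / mean) * 100
Step 1: Ratio = 4.79 / 29.9 = 0.160201
Step 2: CV% = 0.160201 * 100 = 16.0201% ≈ 16.0%

16.0%


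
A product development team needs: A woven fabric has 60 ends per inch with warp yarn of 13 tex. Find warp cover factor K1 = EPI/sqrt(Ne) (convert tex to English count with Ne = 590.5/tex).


Formula: K1 = EPI / sqrt(Ne), with Ne = 590.5 / tex_warp
Step 1: Ne = 590.5 / 13 = 45.423
Step 2: sqrt(Ne) = sqrt(45.423) = 6.7397
Step 3: K1 = 60 / 6.7397 = 8.9

8.9


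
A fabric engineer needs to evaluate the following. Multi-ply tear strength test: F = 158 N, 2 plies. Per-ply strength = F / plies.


Formula: Per-ply strength = Total force / Number of plies
Per-ply = 158 N / 2
Per-ply = 79 N

79 N


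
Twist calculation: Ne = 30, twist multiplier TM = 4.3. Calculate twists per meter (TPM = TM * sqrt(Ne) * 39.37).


Formula: TPM = TM * sqrt(Ne) * 39.37
Step 1: sqrt(Ne) = sqrt(30) = 5.4772
Step 2: TM * sqrt(Ne) = 4.3 * 5.4772 = 23.552
Step 3: TPM = 23.552 * 39.37 = 927 twists/m

927 twists/m


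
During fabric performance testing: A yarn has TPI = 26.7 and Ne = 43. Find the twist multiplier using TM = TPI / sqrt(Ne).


Formula: TM = TPI / sqrt(Ne)
Step 1: sqrt(Ne) = sqrt(43) = 6.5574
Step 2: TM = 26.7 / 6.5574 = 4.07

4.07 TM


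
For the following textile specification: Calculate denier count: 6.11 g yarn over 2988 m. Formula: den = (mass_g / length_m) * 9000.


Formula: den = (mass_g / length_m) * 9000
Substituting: den = (6.11 / 2988) * 9000
Intermediate: 6.11 / 2988 = 0.00204485 g/m
den = 0.00204485 * 9000 = 18.4 denier

18.4 denier


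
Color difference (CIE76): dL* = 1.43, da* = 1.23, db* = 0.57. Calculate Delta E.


Formula: Delta E = sqrt(dL*^2 + da*^2 + db*^2)
Step 1: dL*^2 = 1.43^2 = 2.0449
Step 2: da*^2 = 1.23^2 = 1.5129
Step 3: db*^2 = 0.57^2 = 0.3249
Step 4: Sum = 2.0449 + 1.5129 + 0.3249 = 3.8827
Step 5: Delta E = sqrt(3.8827) = 1.97

1.97 Delta E


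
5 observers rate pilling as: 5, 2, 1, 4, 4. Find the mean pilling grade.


Formula: Mean = sum / count
Sum = 5 + 2 + 1 + 4 + 4 = 16
Mean = 16 / 5 = 3.2

3.2


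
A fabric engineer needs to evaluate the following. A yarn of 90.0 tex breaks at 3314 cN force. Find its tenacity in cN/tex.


Formula: Tenacity = Breaking force / Linear density
Tenacity = 3314 cN / 90.0 tex
Tenacity = 36.82 cN/tex

36.82 cN/tex


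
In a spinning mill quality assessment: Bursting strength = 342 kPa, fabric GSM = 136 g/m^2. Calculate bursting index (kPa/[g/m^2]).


Formula: Bursting Index = Bursting Strength / Fabric GSM
BI = 342 kPa / 136 g/m^2
BI = 2.515 kPa/(g/m^2)

2.515 kPa/(g/m^2)


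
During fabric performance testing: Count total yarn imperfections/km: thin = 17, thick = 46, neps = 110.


Formula: Total = thin places + thick places + neps
Total = 17 + 46 + 110
Total = 173 imperfections/km

173 imperfections/km


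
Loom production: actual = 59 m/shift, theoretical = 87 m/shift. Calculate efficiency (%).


Formula: Efficiency% = (Actual output / Theoretical output) * 100
Efficiency% = (59 / 87) * 100
Efficiency% = 0.678161 * 100 = 67.8161% ≈ 67.8%

67.8%


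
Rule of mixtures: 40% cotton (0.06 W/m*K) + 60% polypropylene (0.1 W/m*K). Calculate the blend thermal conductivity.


Formula: Blend property = (fraction_A * property_A) + (fraction_B * property_B)
Step 1: Contribution A = 40/100 * 0.06 W/m*K = 0.024 W/m*K
Step 2: Contribution B = 60/100 * 0.1 W/m*K = 0.06 W/m*K
Step 3: Blend thermal conductivity = 0.024 + 0.06 = 0.084 W/m*K

0.084 W/m*K


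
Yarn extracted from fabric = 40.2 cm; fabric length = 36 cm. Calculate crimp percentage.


Formula: Crimp% = ((L_yarn - L_fabric) / L_fabric) * 100
Step 1: Extension = 40.2 - 36 = 4.2 cm
Step 2: Crimp% = (4.2 / 36) * 100
Step 3: Crimp% = 0.116667 * 100 = 11.6667% ≈ 11.7%

11.7%


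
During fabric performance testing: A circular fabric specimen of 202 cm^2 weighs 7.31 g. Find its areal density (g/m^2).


Formula: GSM = mass_g / area_m2
Step 1: Convert area: 202 cm^2 = 202 / 10000 = 0.0202 m^2
Step 2: GSM = 7.31 g / 0.0202 m^2 = 361.9 g/m^2

361.9 g/m^2


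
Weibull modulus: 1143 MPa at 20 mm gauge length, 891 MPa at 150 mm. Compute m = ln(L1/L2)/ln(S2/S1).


Formula: m = ln(L1/L2) / ln(S2/S1)
Step 1: ln(L1/L2) = ln(20/150) = -2.01490
Step 2: S2/S1 = 891/1143 = 0.77953
Step 3: ln(S2/S1) = ln(0.77953) = -0.24906
Step 4: m = -2.01490 / -0.24906 = 8.09

8.09 (Weibull m)


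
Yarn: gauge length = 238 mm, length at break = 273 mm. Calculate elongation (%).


Formula: Elongation (%) = ((L_break - L0) / L0) * 100
Step 1: Extension = 273 - 238 = 35 mm
Step 2: Elongation = (35 / 238) * 100
Step 3: Elongation = 0.147059 * 100 = 14.7059% ≈ 14.7%

14.7%


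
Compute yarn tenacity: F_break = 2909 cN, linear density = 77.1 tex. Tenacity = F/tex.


Formula: Tenacity = Breaking force / Linear density
Tenacity = 2909 cN / 77.1 tex
Tenacity = 37.73 cN/tex

37.73 cN/tex


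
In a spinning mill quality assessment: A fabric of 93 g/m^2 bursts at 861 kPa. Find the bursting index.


Formula: Bursting Index = Bursting Strength / Fabric GSM
BI = 861 kPa / 93 g/m^2
BI = 9.258 kPa/(g/m^2)

9.258 kPa/(g/m^2)


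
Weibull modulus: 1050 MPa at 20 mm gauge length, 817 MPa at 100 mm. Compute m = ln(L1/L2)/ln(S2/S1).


Formula: m = ln(L1/L2) / ln(S2/S1)
Step 1: ln(L1/L2) = ln(20/100) = -1.60944
Step 2: S2/S1 = 817/1050 = 0.7781
Step 3: ln(S2/S1) = ln(0.7781) = -0.25090
Step 4: m = -1.60944 / -0.25090 = 6.41

6.41 (Weibull m)


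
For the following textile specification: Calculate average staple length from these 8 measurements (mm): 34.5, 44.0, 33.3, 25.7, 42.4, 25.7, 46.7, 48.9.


Formula: Mean = sum of lengths / count
Sum = 34.5 + 44.0 + 33.3 + 25.7 + 42.4 + 25.7 + 46.7 + 48.9
Sum = 301.2 mm
Mean = 301.2 / 8 = 37.65 mm

37.65 mm


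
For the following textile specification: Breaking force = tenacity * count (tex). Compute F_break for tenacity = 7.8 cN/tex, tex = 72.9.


Formula: Breaking force = Tenacity * Linear density
F = 7.8 cN/tex * 72.9 tex
F = 568.62 cN

568.62 cN


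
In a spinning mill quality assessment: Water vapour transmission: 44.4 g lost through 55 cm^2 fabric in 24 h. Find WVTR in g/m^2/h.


Formula: WVTR = mass_loss / (area * time)
Step 1: Convert area: 55 cm^2 = 0.0055 m^2
Step 2: WVTR = 44.4 g / (0.0055 m^2 * 24 h)
Step 3: WVTR = 44.4 / 0.132 = 336.4 g/m^2/h

336.4 g/m^2/h


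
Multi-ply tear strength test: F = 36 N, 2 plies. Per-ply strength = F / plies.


Formula: Per-ply strength = Total force / Number of plies
Per-ply = 36 N / 2
Per-ply = 18 N

18 N


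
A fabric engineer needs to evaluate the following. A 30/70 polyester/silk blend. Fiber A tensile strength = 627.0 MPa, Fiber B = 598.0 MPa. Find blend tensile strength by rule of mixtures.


Formula: Blend property = (fraction_A * property_A) + (fraction_B * property_B)
Step 1: Contribution A = 30/100 * 627.0 MPa = 188.1 MPa
Step 2: Contribution B = 70/100 * 598.0 MPa = 418.6 MPa
Step 3: Blend tensile strength = 188.1 + 418.6 = 606.7 MPa

606.7 MPa


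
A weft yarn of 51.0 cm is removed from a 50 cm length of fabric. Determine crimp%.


Formula: Crimp% = ((L_yarn - L_fabric) / L_fabric) * 100
Step 1: Extension = 51.0 - 50 = 1.0 cm
Step 2: Crimp% = (1.0 / 50) * 100
Step 3: Crimp% = 0.02 * 100 = 2.0%

2.0%


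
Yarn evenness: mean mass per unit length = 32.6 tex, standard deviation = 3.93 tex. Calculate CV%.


Formula: CV% = (standard deviation / mean) * 100
Step 1: Ratio = 3.93 / 32.6 = 0.120552
Step 2: CV% = 0.120552 * 100 = 12.0552% ≈ 12.1%

12.1%


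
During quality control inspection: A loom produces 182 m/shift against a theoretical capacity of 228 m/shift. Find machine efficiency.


Formula: Efficiency% = (Actual output / Theoretical output) * 100
Efficiency% = (182 / 228) * 100
Efficiency% = 0.798246 * 100 = 79.8246% ≈ 79.8%

79.8%


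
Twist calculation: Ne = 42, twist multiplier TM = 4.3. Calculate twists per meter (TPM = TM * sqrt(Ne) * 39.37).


Formula: TPM = TM * sqrt(Ne) * 39.37
Step 1: sqrt(Ne) = sqrt(42) = 6.4807
Step 2: TM * sqrt(Ne) = 4.3 * 6.4807 = 27.867
Step 3: TPM = 27.867 * 39.37 = 1097 twists/m

1097 twists/m


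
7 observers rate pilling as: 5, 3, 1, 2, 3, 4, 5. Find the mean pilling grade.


Formula: Mean = sum / count
Sum = 5 + 3 + 1 + 2 + 3 + 4 + 5 = 23
Mean = 23 / 7 = 3.3

3.3


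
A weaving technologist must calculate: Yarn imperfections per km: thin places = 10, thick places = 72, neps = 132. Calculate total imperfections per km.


Formula: Total = thin places + thick places + neps
Total = 10 + 72 + 132
Total = 214 imperfections/km

214 imperfections/km


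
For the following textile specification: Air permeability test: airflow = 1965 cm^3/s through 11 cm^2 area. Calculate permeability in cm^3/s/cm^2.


Formula: Air Permeability = Airflow / Test Area
AP = 1965 cm^3/s / 11 cm^2
AP = 178.6 cm^3/s/cm^2

178.6 cm^3/s/cm^2


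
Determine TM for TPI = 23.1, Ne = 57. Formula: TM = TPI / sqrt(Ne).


Formula: TM = TPI / sqrt(Ne)
Step 1: sqrt(Ne) = sqrt(57) = 7.5498
Step 2: TM = 23.1 / 7.5498 = 3.06

3.06 TM


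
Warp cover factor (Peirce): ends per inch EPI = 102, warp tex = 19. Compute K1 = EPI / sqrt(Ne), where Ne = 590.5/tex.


Formula: K1 = EPI / sqrt(Ne), with Ne = 590.5 / tex_warp
Step 1: Ne = 590.5 / 19 = 31.079
Step 2: sqrt(Ne) = sqrt(31.079) = 5.5749
Step 3: K1 = 102 / 5.5749 = 18.3

18.3


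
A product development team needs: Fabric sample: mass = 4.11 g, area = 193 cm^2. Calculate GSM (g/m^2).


Formula: GSM = mass_g / area_m2
Step 1: Convert area: 193 cm^2 = 193 / 10000 = 0.0193 m^2
Step 2: GSM = 4.11 g / 0.0193 m^2 = 213.0 g/m^2

213.0 g/m^2


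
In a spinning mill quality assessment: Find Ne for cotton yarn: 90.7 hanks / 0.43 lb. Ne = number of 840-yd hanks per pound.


Formula: Ne = hanks / mass_lb
Substituting: Ne = 90.7 / 0.43
Ne = 210.9

210.9 Ne


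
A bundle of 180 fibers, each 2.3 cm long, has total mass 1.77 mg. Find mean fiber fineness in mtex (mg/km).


Formula: fineness (mtex) = mass (mg) / total length (km) = (mass_mg / total_length_m) * 1000
Step 1: Convert fiber length: 2.3 cm = 0.023 m
Step 2: Total fiber length = 180 * 0.023 = 4.14 m
Step 3: Linear density = 1.77 mg / 4.14 m = 0.4275 mg/m
Step 4: fineness = 0.4275 * 1000 = 427.5 mtex

427.5 mtex


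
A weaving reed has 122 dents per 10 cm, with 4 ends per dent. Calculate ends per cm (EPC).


Formula: EPC = (dents per 10 cm * ends per dent) / 10
Step 1: Total ends per 10 cm = 122 * 4 = 488
Step 2: EPC = 488 / 10 = 48.8 ends/cm

48.8 ends/cm


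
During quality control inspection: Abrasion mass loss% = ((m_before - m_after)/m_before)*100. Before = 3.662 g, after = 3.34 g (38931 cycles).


Formula: Mass loss% = ((m_before - m_after) / m_before) * 100
Step 1: Mass loss = 3.662 - 3.34 = 0.322 g
Step 2: Ratio = 0.322 / 3.662 = 0.0879301
Step 3: Mass loss% = 0.0879301 * 100 = 8.79301% ≈ 8.79%

8.79%


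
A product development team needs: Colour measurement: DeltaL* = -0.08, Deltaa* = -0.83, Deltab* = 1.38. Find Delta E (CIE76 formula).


Formula: Delta E = sqrt(dL*^2 + da*^2 + db*^2)
Step 1: dL*^2 = (-0.08)^2 = 0.0064
Step 2: da*^2 = (-0.83)^2 = 0.6889
Step 3: db*^2 = 1.38^2 = 1.9044
Step 4: Sum = 0.0064 + 0.6889 + 1.9044 = 2.5997
Step 5: Delta E = sqrt(2.5997) = 1.61

1.61 Delta E


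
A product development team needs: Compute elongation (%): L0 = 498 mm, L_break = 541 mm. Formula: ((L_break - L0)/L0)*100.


Formula: Elongation (%) = ((L_break - L0) / L0) * 100
Step 1: Extension = 541 - 498 = 43 mm
Step 2: Elongation = (43 / 498) * 100
Step 3: Elongation = 0.086345 * 100 = 8.6345% ≈ 8.6%

8.6%


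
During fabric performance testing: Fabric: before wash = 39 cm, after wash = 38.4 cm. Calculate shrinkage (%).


Formula: Shrinkage% = ((L_before - L_after) / L_before) * 100
Step 1: Shrinkage = 39 - 38.4 = 0.6 cm
Step 2: Shrinkage% = (0.6 / 39) * 100
Step 3: Shrinkage% = 0.015385 * 100 = 1.5385% ≈ 1.5%

1.5%


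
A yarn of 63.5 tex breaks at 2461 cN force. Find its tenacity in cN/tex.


Formula: Tenacity = Breaking force / Linear density
Tenacity = 2461 cN / 63.5 tex
Tenacity = 38.76 cN/tex

38.76 cN/tex


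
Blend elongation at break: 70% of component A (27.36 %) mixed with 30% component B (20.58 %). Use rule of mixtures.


Formula: Blend property = (fraction_A * property_A) + (fraction_B * property_B)
Step 1: Contribution A = 70/100 * 27.36 % = 19.152 %
Step 2: Contribution B = 30/100 * 20.58 % = 6.174 %
Step 3: Blend elongation at break = 19.152 + 6.174 = 25.326 %

25.326 %


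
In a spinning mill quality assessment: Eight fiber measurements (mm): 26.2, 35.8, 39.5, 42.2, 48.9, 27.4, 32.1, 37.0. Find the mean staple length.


Formula: Mean = sum of lengths / count
Sum = 26.2 + 35.8 + 39.5 + 42.2 + 48.9 + 27.4 + 32.1 + 37.0
Sum = 289.1 mm
Mean = 289.1 / 8 = 36.14 mm

36.14 mm


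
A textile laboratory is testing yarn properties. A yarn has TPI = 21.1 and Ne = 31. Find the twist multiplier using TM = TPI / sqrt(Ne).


Formula: TM = TPI / sqrt(Ne)
Step 1: sqrt(Ne) = sqrt(31) = 5.5678
Step 2: TM = 21.1 / 5.5678 = 3.79

3.79 TM


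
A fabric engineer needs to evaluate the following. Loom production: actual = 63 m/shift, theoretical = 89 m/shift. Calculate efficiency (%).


Formula: Efficiency% = (Actual output / Theoretical output) * 100
Efficiency% = (63 / 89) * 100
Efficiency% = 0.707865 * 100 = 70.7865% ≈ 70.8%

70.8%


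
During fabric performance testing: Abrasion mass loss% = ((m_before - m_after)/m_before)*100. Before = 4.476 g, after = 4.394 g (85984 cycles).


Formula: Mass loss% = ((m_before - m_after) / m_before) * 100
Step 1: Mass loss = 4.476 - 4.394 = 0.082 g
Step 2: Ratio = 0.082 / 4.476 = 0.0183199
Step 3: Mass loss% = 0.0183199 * 100 = 1.83199% ≈ 1.83%

1.83%


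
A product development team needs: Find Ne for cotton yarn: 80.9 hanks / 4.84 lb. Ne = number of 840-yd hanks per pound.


Formula: Ne = hanks / mass_lb
Substituting: Ne = 80.9 / 4.84
Ne = 16.7

16.7 Ne


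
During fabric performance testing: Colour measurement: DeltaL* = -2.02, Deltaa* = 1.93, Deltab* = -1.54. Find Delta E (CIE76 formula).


Formula: Delta E = sqrt(dL*^2 + da*^2 + db*^2)
Step 1: dL*^2 = (-2.02)^2 = 4.0804
Step 2: da*^2 = 1.93^2 = 3.7249
Step 3: db*^2 = (-1.54)^2 = 2.3716
Step 4: Sum = 4.0804 + 3.7249 + 2.3716 = 10.1769
Step 5: Delta E = sqrt(10.1769) = 3.19

3.19 Delta E


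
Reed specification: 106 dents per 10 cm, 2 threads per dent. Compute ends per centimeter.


Formula: EPC = (dents per 10 cm * ends per dent) / 10
Step 1: Total ends per 10 cm = 106 * 2 = 212
Step 2: EPC = 212 / 10 = 21.2 ends/cm

21.2 ends/cm


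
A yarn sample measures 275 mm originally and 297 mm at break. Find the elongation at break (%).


Formula: Elongation (%) = ((L_break - L0) / L0) * 100
Step 1: Extension = 297 - 275 = 22 mm
Step 2: Elongation = (22 / 275) * 100
Step 3: Elongation = 0.08 * 100 = 8.0%

8.0%


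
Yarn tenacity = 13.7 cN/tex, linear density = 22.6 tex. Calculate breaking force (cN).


Formula: Breaking force = Tenacity * Linear density
F = 13.7 cN/tex * 22.6 tex
F = 309.62 cN

309.62 cN


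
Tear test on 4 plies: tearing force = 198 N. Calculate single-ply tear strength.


Formula: Per-ply strength = Total force / Number of plies
Per-ply = 198 N / 4
Per-ply = 49.5 N

49.5 N


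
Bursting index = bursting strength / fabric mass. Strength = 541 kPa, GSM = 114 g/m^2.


Formula: Bursting Index = Bursting Strength / Fabric GSM
BI = 541 kPa / 114 g/m^2
BI = 4.746 kPa/(g/m^2)

4.746 kPa/(g/m^2)


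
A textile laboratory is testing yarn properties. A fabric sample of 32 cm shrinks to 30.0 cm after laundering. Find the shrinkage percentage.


Formula: Shrinkage% = ((L_before - L_after) / L_before) * 100
Step 1: Shrinkage = 32 - 30.0 = 2.0 cm
Step 2: Shrinkage% = (2.0 / 32) * 100
Step 3: Shrinkage% = 0.0625 * 100 = 6.25% ≈ 6.3%

6.3%


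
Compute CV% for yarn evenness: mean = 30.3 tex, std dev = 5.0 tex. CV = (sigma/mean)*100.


Formula: CV% = (standard deviation / mean) * 100
Step 1: Ratio = 5.0 / 30.3 = 0.165017
Step 2: CV% = 0.165017 * 100 = 16.5017% ≈ 16.5%

16.5%


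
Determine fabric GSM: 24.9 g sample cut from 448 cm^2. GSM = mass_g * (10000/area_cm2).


Formula: GSM = mass_g / area_m2
Step 1: Convert area: 448 cm^2 = 448 / 10000 = 0.0448 m^2
Step 2: GSM = 24.9 g / 0.0448 m^2 = 555.8 g/m^2

555.8 g/m^2


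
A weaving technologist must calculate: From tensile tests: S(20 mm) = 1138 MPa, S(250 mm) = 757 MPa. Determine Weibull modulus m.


Formula: m = ln(L1/L2) / ln(S2/S1)
Step 1: ln(L1/L2) = ln(20/250) = -2.52573
Step 2: S2/S1 = 757/1138 = 0.6652
Step 3: ln(S2/S1) = ln(0.6652) = -0.40767
Step 4: m = -2.52573 / -0.40767 = 6.20

6.20 (Weibull m)


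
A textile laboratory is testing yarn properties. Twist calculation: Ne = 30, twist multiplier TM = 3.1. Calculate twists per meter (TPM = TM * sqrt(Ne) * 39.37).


Formula: TPM = TM * sqrt(Ne) * 39.37
Step 1: sqrt(Ne) = sqrt(30) = 5.4772
Step 2: TM * sqrt(Ne) = 3.1 * 5.4772 = 16.9793
Step 3: TPM = 16.9793 * 39.37 = 668 twists/m

668 twists/m


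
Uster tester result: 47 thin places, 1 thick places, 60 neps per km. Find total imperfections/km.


Formula: Total = thin places + thick places + neps
Total = 47 + 1 + 60
Total = 108 imperfections/km

108 imperfections/km


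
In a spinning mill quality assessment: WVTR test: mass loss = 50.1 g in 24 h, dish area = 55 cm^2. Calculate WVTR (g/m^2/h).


Formula: WVTR = mass_loss / (area * time)
Step 1: Convert area: 55 cm^2 = 0.0055 m^2
Step 2: WVTR = 50.1 g / (0.0055 m^2 * 24 h)
Step 3: WVTR = 50.1 / 0.132 = 379.5 g/m^2/h

379.5 g/m^2/h


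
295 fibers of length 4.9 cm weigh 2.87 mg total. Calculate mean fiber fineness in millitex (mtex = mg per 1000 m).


Formula: fineness (mtex) = mass (mg) / total length (km) = (mass_mg / total_length_m) * 1000
Step 1: Convert fiber length: 4.9 cm = 0.049 m
Step 2: Total fiber length = 295 * 0.049 = 14.455 m
Step 3: Linear density = 2.87 mg / 14.455 m = 0.1985 mg/m
Step 4: fineness = 0.1985 * 1000 = 198.5 mtex

198.5 mtex


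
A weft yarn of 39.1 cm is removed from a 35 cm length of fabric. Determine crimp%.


Formula: Crimp% = ((L_yarn - L_fabric) / L_fabric) * 100
Step 1: Extension = 39.1 - 35 = 4.1 cm
Step 2: Crimp% = (4.1 / 35) * 100
Step 3: Crimp% = 0.117143 * 100 = 11.7143% ≈ 11.7%

11.7%


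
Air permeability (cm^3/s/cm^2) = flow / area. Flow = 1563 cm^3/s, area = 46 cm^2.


Formula: Air Permeability = Airflow / Test Area
AP = 1563 cm^3/s / 46 cm^2
AP = 34.0 cm^3/s/cm^2

34.0 cm^3/s/cm^2


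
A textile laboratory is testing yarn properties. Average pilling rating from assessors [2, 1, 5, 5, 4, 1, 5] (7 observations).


Formula: Mean = sum / count
Sum = 2 + 1 + 5 + 5 + 4 + 1 + 5 = 23
Mean = 23 / 7 = 3.3

3.3


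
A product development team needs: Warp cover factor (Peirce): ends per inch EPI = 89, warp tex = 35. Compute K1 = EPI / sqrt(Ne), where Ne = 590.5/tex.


Formula: K1 = EPI / sqrt(Ne), with Ne = 590.5 / tex_warp
Step 1: Ne = 590.5 / 35 = 16.871
Step 2: sqrt(Ne) = sqrt(16.871) = 4.1074
Step 3: K1 = 89 / 4.1074 = 21.7

21.7


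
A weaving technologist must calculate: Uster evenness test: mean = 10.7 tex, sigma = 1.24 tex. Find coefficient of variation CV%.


Formula: CV% = (standard deviation / mean) * 100
Step 1: Ratio = 1.24 / 10.7 = 0.115888
Step 2: CV% = 0.115888 * 100 = 11.5888% ≈ 11.6%

11.6%


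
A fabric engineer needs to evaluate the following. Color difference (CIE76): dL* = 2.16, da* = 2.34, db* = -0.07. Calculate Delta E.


Formula: Delta E = sqrt(dL*^2 + da*^2 + db*^2)
Step 1: dL*^2 = 2.16^2 = 4.6656
Step 2: da*^2 = 2.34^2 = 5.4756
Step 3: db*^2 = (-0.07)^2 = 0.0049
Step 4: Sum = 4.6656 + 5.4756 + 0.0049 = 10.1461
Step 5: Delta E = sqrt(10.1461) = 3.19

3.19 Delta E


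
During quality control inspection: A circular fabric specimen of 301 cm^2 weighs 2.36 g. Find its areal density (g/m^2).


Formula: GSM = mass_g / area_m2
Step 1: Convert area: 301 cm^2 = 301 / 10000 = 0.0301 m^2
Step 2: GSM = 2.36 g / 0.0301 m^2 = 78.4 g/m^2

78.4 g/m^2


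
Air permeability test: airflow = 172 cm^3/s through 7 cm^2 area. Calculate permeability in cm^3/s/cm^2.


Formula: Air Permeability = Airflow / Test Area
AP = 172 cm^3/s / 7 cm^2
AP = 24.6 cm^3/s/cm^2

24.6 cm^3/s/cm^2


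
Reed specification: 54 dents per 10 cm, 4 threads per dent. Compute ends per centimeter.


Formula: EPC = (dents per 10 cm * ends per dent) / 10
Step 1: Total ends per 10 cm = 54 * 4 = 216
Step 2: EPC = 216 / 10 = 21.6 ends/cm

21.6 ends/cm


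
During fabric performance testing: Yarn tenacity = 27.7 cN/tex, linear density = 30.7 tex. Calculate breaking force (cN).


Formula: Breaking force = Tenacity * Linear density
F = 27.7 cN/tex * 30.7 tex
F = 850.39 cN

850.39 cN


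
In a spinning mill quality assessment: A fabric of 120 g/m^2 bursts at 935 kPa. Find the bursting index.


Formula: Bursting Index = Bursting Strength / Fabric GSM
BI = 935 kPa / 120 g/m^2
BI = 7.792 kPa/(g/m^2)

7.792 kPa/(g/m^2)


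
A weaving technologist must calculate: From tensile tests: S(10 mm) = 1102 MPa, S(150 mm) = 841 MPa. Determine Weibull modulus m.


Formula: m = ln(L1/L2) / ln(S2/S1)
Step 1: ln(L1/L2) = ln(10/150) = -2.70805
Step 2: S2/S1 = 841/1102 = 0.76316
Step 3: ln(S2/S1) = ln(0.76316) = -0.27029
Step 4: m = -2.70805 / -0.27029 = 10.02

10.02 (Weibull m)


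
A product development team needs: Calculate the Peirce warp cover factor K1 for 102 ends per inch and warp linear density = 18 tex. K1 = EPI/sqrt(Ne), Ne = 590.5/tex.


Formula: K1 = EPI / sqrt(Ne), with Ne = 590.5 / tex_warp
Step 1: Ne = 590.5 / 18 = 32.806
Step 2: sqrt(Ne) = sqrt(32.806) = 5.7277
Step 3: K1 = 102 / 5.7277 = 17.8

17.8


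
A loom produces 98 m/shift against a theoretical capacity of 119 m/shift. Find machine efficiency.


Formula: Efficiency% = (Actual output / Theoretical output) * 100
Efficiency% = (98 / 119) * 100
Efficiency% = 0.823529 * 100 = 82.3529% ≈ 82.4%

82.4%


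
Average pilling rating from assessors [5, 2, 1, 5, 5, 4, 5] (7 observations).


Formula: Mean = sum / count
Sum = 5 + 2 + 1 + 5 + 5 + 4 + 5 = 27
Mean = 27 / 7 = 3.9

3.9


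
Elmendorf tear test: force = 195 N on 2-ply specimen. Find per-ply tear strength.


Formula: Per-ply strength = Total force / Number of plies
Per-ply = 195 N / 2
Per-ply = 97.5 N

97.5 N


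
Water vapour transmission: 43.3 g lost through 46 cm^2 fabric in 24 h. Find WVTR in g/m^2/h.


Formula: WVTR = mass_loss / (area * time)
Step 1: Convert area: 46 cm^2 = 0.0046 m^2
Step 2: WVTR = 43.3 g / (0.0046 m^2 * 24 h)
Step 3: WVTR = 43.3 / 0.1104 = 392.2 g/m^2/h

392.2 g/m^2/h


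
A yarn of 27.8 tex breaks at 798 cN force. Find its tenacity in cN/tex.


Formula: Tenacity = Breaking force / Linear density
Tenacity = 798 cN / 27.8 tex
Tenacity = 28.71 cN/tex

28.71 cN/tex


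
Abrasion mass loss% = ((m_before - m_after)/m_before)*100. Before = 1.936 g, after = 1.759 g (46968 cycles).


Formula: Mass loss% = ((m_before - m_after) / m_before) * 100
Step 1: Mass loss = 1.936 - 1.759 = 0.177 g
Step 2: Ratio = 0.177 / 1.936 = 0.0914256
Step 3: Mass loss% = 0.0914256 * 100 = 9.14256% ≈ 9.14%

9.14%
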